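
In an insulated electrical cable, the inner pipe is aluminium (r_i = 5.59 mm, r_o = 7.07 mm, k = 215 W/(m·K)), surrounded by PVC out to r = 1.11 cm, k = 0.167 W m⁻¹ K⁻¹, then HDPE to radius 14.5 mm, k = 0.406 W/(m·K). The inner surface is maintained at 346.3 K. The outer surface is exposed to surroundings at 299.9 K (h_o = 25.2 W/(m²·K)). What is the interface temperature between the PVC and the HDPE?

Treat each layer as a resistance in series:
  R'_aluminium = ln(0.00707/0.00559)/(2πk) = 0.2349/(2π·215) = 1.739×10^-4 m·K/W
  R'_PVC = ln(0.0111/0.00707)/(2πk) = 0.4511/(2π·0.167) = 0.4299 m·K/W
  R'_HDPE = ln(0.0145/0.0111)/(2πk) = 0.2672/(2π·0.406) = 0.1047 m·K/W
  R'_conv,out = 1/(2πr h) = 1/(2π·0.0145·25.2) = 0.4356 m·K/W
ΣR = 1.739×10^-4 + 0.4299 + 0.1047 + 0.4356 = 0.9704 m·K/W
Q' = ΔT/ΣR = (346.3 K − 299.9 K)/0.9704 = 47.82 W/m
From the inner boundary to the PVC/HDPE interface, ΣR_partial = 0.4301 m·K/W.
T_interface = T_in − Q'·ΣR_partial = 346.3 K − (47.82)(0.4301) = 325.7 K

T = 325.7 K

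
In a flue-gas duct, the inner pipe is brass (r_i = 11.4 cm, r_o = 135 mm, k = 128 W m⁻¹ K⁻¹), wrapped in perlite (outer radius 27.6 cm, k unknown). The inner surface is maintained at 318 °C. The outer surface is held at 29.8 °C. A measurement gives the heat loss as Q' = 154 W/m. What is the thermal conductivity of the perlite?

k = 0.0608 W/m·K

ΣR = ΔT/Q' = |318 − 29.8|/154 = 1.871 m·K/W
Known resistances:
  R'_brass = ln(0.135/0.114)/(2πk) = 0.1691/(2π·128) = 2.102×10^-4 m·K/W
R_perlite = ΣR − ΣR_known = 1.871 − 2.102×10^-4 = 1.871 m·K/W
ln(r₂/r₁)/(2πk) = 1.871 ⇒ k = 0.7151/(2π·1.871) = 0.0608 W/m·K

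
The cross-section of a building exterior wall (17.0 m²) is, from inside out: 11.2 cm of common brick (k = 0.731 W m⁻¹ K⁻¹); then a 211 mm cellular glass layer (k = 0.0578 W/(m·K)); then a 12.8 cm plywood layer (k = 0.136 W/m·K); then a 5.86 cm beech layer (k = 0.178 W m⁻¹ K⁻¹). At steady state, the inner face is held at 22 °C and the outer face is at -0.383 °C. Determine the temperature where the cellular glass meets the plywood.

Resistance network (inner→outer):
  R_common brick = L/(kA) = 0.112/(0.731·17.0) = 0.009013 K/W
  R_cellular glass = L/(kA) = 0.211/(0.0578·17.0) = 0.2147 K/W
  R_plywood = L/(kA) = 0.128/(0.136·17.0) = 0.05536 K/W
  R_beech = L/(kA) = 0.0586/(0.178·17.0) = 0.01937 K/W
ΣR = 0.009013 + 0.2147 + 0.05536 + 0.01937 = 0.2984 K/W
Q = ΔT/ΣR = (22 °C − -0.383 °C)/0.2984 = 75.01 W
From the inner boundary to the cellular glass/plywood interface, ΣR_partial = 0.2237 K/W.
T_interface = T_in − Q·ΣR_partial = 22 °C − (75.01)(0.2237) = 5.22 °C

T = 5.22 °C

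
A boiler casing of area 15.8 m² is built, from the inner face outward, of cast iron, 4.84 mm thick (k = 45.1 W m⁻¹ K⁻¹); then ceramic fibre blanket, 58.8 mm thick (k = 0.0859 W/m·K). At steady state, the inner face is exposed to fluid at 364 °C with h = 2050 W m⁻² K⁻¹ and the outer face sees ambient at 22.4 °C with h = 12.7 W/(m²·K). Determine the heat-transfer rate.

Series thermal resistances, inner to outer:
  R_conv,in = 1/(hA) = 1/(2050·15.8) = 3.087×10^-5 K/W
  R_cast iron = L/(kA) = 0.00484/(45.1·15.8) = 6.792×10^-6 K/W
  R_ceramic fibre blanket = L/(kA) = 0.0588/(0.0859·15.8) = 0.04332 K/W
  R_conv,out = 1/(hA) = 1/(12.7·15.8) = 0.004984 K/W
ΣR = 3.087×10^-5 + 6.792×10^-6 + 0.04332 + 0.004984 = 0.04834 K/W
Q = ΔT/ΣR = (364 °C − 22.4 °C)/0.04834 = 7070 W

Q = 7070 W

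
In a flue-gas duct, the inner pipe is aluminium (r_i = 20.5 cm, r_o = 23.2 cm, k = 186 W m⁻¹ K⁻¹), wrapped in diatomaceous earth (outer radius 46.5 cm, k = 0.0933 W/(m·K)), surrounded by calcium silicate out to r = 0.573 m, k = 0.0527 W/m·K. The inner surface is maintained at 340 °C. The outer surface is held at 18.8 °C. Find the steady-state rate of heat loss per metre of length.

Q' = 177 W/m

Treat each layer as a resistance in series:
  R'_aluminium = ln(0.232/0.205)/(2πk) = 0.1237/(2π·186) = 1.059×10^-4 m·K/W
  R'_diatomaceous earth = ln(0.465/0.232)/(2πk) = 0.6953/(2π·0.0933) = 1.186 m·K/W
  R'_calcium silicate = ln(0.573/0.465)/(2πk) = 0.2088/(2π·0.0527) = 0.6307 m·K/W
ΣR = 1.059×10^-4 + 1.186 + 0.6307 = 1.817 m·K/W
Q' = ΔT/ΣR = (340 °C − 18.8 °C)/1.817 = 177 W/m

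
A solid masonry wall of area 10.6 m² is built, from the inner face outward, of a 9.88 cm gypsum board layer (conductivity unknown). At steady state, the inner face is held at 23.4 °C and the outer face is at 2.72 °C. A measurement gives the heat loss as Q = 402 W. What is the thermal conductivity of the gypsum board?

ΣR = ΔT/Q = |23.4 − 2.72|/402 = 0.05144 K/W
L/(kA) = 0.05144 ⇒ k = 0.0988/(0.05144·10.6) = 0.181 W/m·K

k = 0.181 W/m·K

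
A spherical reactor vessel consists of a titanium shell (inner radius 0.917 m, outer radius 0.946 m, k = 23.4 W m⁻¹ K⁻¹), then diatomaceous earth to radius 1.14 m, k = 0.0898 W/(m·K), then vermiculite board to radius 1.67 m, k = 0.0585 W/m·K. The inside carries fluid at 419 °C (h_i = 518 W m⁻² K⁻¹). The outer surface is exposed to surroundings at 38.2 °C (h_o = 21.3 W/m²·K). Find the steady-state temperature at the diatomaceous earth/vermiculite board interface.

Resistance network (inner→outer):
  R_conv,in = 1/(4πr²h) = 1/(4π·0.917²·518) = 1.827×10^-4 K/W
  R_titanium = (1/0.917 − 1/0.946)/(4πk) = 0.03343/(4π·23.4) = 1.137×10^-4 K/W
  R_diatomaceous earth = (1/0.946 − 1/1.14)/(4πk) = 0.1799/(4π·0.0898) = 0.1594 K/W
  R_vermiculite board = (1/1.14 − 1/1.67)/(4πk) = 0.2784/(4π·0.0585) = 0.3787 K/W
  R_conv,out = 1/(4πr²h) = 1/(4π·1.67²·21.3) = 0.001340 K/W
ΣR = 1.827×10^-4 + 1.137×10^-4 + 0.1594 + 0.3787 + 0.001340 = 0.5397 K/W
Q = ΔT/ΣR = (419 °C − 38.2 °C)/0.5397 = 705.6 W
From the inner boundary to the diatomaceous earth/vermiculite board interface, ΣR_partial = 0.1597 K/W.
T_interface = T_in − Q·ΣR_partial = 419 °C − (705.6)(0.1597) = 306 °C

T = 306 °C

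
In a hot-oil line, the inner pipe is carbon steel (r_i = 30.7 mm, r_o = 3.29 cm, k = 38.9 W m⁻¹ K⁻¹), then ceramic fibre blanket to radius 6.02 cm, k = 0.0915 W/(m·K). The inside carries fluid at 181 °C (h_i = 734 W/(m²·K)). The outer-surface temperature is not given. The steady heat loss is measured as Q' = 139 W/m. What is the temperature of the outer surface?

Sum the resistances:
  R'_conv,in = 1/(2πr h) = 1/(2π·0.0307·734) = 0.007063 m·K/W
  R'_carbon steel = ln(0.0329/0.0307)/(2πk) = 0.06921/(2π·38.9) = 2.832×10^-4 m·K/W
  R'_ceramic fibre blanket = ln(0.0602/0.0329)/(2πk) = 0.6042/(2π·0.0915) = 1.051 m·K/W
ΣR = 1.058 m·K/W
ΔT = Q'·ΣR = 139 × 1.058 = 147.1 K
Heat flows outward, so T_out = T_in − ΔT = 181 − 147.1 = 33.9 °C

T_out = 33.9 °C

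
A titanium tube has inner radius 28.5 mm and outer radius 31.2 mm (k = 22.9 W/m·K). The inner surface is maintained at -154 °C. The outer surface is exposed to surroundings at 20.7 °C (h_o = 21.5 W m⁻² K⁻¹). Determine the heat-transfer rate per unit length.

Series thermal resistances, inner to outer:
  R'_titanium = ln(0.0312/0.0285)/(2πk) = 0.09051/(2π·22.9) = 6.291×10^-4 m·K/W
  R'_conv,out = 1/(2πr h) = 1/(2π·0.0312·21.5) = 0.2373 m·K/W
ΣR = 6.291×10^-4 + 0.2373 = 0.2379 m·K/W
Q' = ΔT/ΣR = (-154 °C − 20.7 °C)/0.2379 = -734 W/m
(Negative Q' ⇒ heat flows inward; heat gain = 734 W/m.)

Q' = 734 W/m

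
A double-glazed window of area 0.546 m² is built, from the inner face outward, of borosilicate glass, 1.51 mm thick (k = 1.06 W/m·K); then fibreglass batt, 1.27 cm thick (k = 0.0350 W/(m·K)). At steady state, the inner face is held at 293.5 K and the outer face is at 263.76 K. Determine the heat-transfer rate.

Resistance network (inner→outer):
  R_borosilicate glass = L/(kA) = 0.00151/(1.06·0.546) = 0.002609 K/W
  R_fibreglass batt = L/(kA) = 0.0127/(0.0350·0.546) = 0.6646 K/W
ΣR = 0.002609 + 0.6646 = 0.6672 K/W
Q = ΔT/ΣR = (293.5 K − 263.76 K)/0.6672 = 44.6 W

Q = 44.6 W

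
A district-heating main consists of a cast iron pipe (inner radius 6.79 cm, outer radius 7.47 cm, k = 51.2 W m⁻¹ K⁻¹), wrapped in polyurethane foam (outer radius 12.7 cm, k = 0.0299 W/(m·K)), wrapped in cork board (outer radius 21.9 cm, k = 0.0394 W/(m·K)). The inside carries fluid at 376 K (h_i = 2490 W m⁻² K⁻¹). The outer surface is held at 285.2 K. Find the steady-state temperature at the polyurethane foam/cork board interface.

T = 325.0 K

Resistance network (inner→outer):
  R'_conv,in = 1/(2πr h) = 1/(2π·0.0679·2490) = 9.413×10^-4 m·K/W
  R'_cast iron = ln(0.0747/0.0679)/(2πk) = 0.09544/(2π·51.2) = 2.967×10^-4 m·K/W
  R'_polyurethane foam = ln(0.127/0.0747)/(2πk) = 0.5307/(2π·0.0299) = 2.825 m·K/W
  R'_cork board = ln(0.219/0.127)/(2πk) = 0.5449/(2π·0.0394) = 2.201 m·K/W
ΣR = 9.413×10^-4 + 2.967×10^-4 + 2.825 + 2.201 = 5.027 m·K/W
Q' = ΔT/ΣR = (376 K − 285.2 K)/5.027 = 18.06 W/m
From the inner boundary to the polyurethane foam/cork board interface, ΣR_partial = 2.826 m·K/W.
T_interface = T_in − Q'·ΣR_partial = 376 K − (18.06)(2.826) = 325.0 K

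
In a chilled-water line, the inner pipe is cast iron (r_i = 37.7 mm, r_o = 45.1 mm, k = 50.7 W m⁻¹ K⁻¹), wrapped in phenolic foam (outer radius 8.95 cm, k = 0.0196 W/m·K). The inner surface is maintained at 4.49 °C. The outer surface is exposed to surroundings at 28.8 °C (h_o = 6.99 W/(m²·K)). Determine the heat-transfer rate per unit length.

Q' = 4.18 W/m

Series thermal resistances, inner to outer:
  R'_cast iron = ln(0.0451/0.0377)/(2πk) = 0.1792/(2π·50.7) = 5.626×10^-4 m·K/W
  R'_phenolic foam = ln(0.0895/0.0451)/(2πk) = 0.6854/(2π·0.0196) = 5.565 m·K/W
  R'_conv,out = 1/(2πr h) = 1/(2π·0.0895·6.99) = 0.2544 m·K/W
ΣR = 5.626×10^-4 + 5.565 + 0.2544 = 5.820 m·K/W
Q' = ΔT/ΣR = (4.49 °C − 28.8 °C)/5.820 = -4.18 W/m
(Negative Q' ⇒ heat flows inward; heat gain = 4.18 W/m.)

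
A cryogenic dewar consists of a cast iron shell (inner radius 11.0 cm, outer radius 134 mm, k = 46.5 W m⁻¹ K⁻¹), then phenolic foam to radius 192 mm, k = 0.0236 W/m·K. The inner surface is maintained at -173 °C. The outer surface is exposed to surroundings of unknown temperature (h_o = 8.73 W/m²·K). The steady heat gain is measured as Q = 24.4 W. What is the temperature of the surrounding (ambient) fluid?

T_out = 18.6 °C

Series resistances:
  R_cast iron = (1/0.110 − 1/0.134)/(4πk) = 1.628/(4π·46.5) = 0.002786 K/W
  R_phenolic foam = (1/0.134 − 1/0.192)/(4πk) = 2.254/(4π·0.0236) = 7.602 K/W
  R_conv,out = 1/(4πr²h) = 1/(4π·0.192²·8.73) = 0.2473 K/W
ΣR = 7.852 K/W
ΔT = Q·ΣR = 24.4 × 7.852 = 191.6 K
Heat flows inward, so T_out = T_in + ΔT = -173 + 191.6 = 18.6 °C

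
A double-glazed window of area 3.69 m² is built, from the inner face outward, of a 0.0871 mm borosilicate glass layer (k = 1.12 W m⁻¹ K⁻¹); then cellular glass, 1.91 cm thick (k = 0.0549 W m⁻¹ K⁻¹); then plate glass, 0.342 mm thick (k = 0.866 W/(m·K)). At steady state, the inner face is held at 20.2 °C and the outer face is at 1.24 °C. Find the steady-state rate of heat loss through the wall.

Q = 201 W

Resistance network (inner→outer):
  R_borosilicate glass = L/(kA) = 8.71×10^-5/(1.12·3.69) = 2.108×10^-5 K/W
  R_cellular glass = L/(kA) = 0.0191/(0.0549·3.69) = 0.09428 K/W
  R_plate glass = L/(kA) = 3.42×10^-4/(0.866·3.69) = 1.070×10^-4 K/W
ΣR = 2.108×10^-5 + 0.09428 + 1.070×10^-4 = 0.09441 K/W
Q = ΔT/ΣR = (20.2 °C − 1.24 °C)/0.09441 = 201 W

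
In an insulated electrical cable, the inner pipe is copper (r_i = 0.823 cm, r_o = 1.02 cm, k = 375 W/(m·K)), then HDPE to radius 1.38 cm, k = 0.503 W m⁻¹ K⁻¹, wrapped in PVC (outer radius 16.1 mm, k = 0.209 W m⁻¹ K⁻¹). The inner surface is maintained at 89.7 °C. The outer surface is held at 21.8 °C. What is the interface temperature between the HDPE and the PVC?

T = 59.2 °C

Treat each layer as a resistance in series:
  R'_copper = ln(0.0102/0.00823)/(2πk) = 0.2146/(2π·375) = 9.108×10^-5 m·K/W
  R'_HDPE = ln(0.0138/0.0102)/(2πk) = 0.3023/(2π·0.503) = 0.09565 m·K/W
  R'_PVC = ln(0.0161/0.0138)/(2πk) = 0.1542/(2π·0.209) = 0.1174 m·K/W
ΣR = 9.108×10^-5 + 0.09565 + 0.1174 = 0.2131 m·K/W
Q' = ΔT/ΣR = (89.7 °C − 21.8 °C)/0.2131 = 318.6 W/m
From the inner boundary to the HDPE/PVC interface, ΣR_partial = 0.09574 m·K/W.
T_interface = T_in − Q'·ΣR_partial = 89.7 °C − (318.6)(0.09574) = 59.2 °C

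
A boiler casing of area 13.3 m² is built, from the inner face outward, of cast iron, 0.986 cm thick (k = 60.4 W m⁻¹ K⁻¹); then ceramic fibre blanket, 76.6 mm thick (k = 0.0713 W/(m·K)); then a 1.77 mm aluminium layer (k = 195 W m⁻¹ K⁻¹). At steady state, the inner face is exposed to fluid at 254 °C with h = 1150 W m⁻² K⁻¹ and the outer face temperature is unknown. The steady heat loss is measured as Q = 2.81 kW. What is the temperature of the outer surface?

Sum the resistances:
  R_conv,in = 1/(hA) = 1/(1150·13.3) = 6.538×10^-5 K/W
  R_cast iron = L/(kA) = 0.00986/(60.4·13.3) = 1.227×10^-5 K/W
  R_ceramic fibre blanket = L/(kA) = 0.0766/(0.0713·13.3) = 0.08078 K/W
  R_aluminium = L/(kA) = 0.00177/(195·13.3) = 6.825×10^-7 K/W
ΣR = 0.08086 K/W
ΔT = Q·ΣR = 2810 × 0.08086 = 227.2 K
Heat flows outward, so T_out = T_in − ΔT = 254 − 227.2 = 26.8 °C

T_out = 26.8 °C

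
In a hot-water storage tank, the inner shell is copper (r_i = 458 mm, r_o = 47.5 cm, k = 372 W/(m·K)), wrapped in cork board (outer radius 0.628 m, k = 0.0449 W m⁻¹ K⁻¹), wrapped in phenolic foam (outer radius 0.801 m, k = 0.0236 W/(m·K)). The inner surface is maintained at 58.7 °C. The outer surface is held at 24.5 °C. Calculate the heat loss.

Q = 16.5 W

Resistance network (inner→outer):
  R_copper = (1/0.458 − 1/0.475)/(4πk) = 0.07814/(4π·372) = 1.672×10^-5 K/W
  R_cork board = (1/0.475 − 1/0.628)/(4πk) = 0.5129/(4π·0.0449) = 0.9090 K/W
  R_phenolic foam = (1/0.628 − 1/0.801)/(4πk) = 0.3439/(4π·0.0236) = 1.160 K/W
ΣR = 1.672×10^-5 + 0.9090 + 1.160 = 2.069 K/W
Q = ΔT/ΣR = (58.7 °C − 24.5 °C)/2.069 = 16.5 W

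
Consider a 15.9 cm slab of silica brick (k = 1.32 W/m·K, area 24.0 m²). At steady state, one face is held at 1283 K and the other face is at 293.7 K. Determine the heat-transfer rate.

Q = kA·ΔT/L = 1.32 × 24.0 × |1283 K − 293.7 K| / 0.159 = 1.97×10^5 W

Q = 197 kW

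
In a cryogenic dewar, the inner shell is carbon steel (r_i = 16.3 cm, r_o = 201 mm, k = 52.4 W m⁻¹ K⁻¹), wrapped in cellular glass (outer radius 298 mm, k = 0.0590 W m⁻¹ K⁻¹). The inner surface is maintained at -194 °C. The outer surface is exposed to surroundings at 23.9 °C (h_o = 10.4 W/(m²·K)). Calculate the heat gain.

Resistance network (inner→outer):
  R_carbon steel = (1/0.163 − 1/0.201)/(4πk) = 1.160/(4π·52.4) = 0.001761 K/W
  R_cellular glass = (1/0.201 − 1/0.298)/(4πk) = 1.619/(4π·0.0590) = 2.184 K/W
  R_conv,out = 1/(4πr²h) = 1/(4π·0.298²·10.4) = 0.08616 K/W
ΣR = 0.001761 + 2.184 + 0.08616 = 2.272 K/W
Q = ΔT/ΣR = (-194 °C − 23.9 °C)/2.272 = -95.9 W
(Negative Q ⇒ heat flows inward; heat gain = 95.9 W.)

Q = 95.9 W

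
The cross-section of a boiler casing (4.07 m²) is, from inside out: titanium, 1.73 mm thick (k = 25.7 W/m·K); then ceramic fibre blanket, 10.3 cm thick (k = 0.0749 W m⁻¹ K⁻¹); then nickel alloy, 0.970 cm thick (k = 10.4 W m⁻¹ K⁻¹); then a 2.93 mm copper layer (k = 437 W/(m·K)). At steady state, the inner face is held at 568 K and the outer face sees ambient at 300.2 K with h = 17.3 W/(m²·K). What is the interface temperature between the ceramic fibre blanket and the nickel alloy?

T = 311.2 K

Treat each layer as a resistance in series:
  R_titanium = L/(kA) = 0.00173/(25.7·4.07) = 1.654×10^-5 K/W
  R_ceramic fibre blanket = L/(kA) = 0.103/(0.0749·4.07) = 0.3379 K/W
  R_nickel alloy = L/(kA) = 0.00970/(10.4·4.07) = 2.292×10^-4 K/W
  R_copper = L/(kA) = 0.00293/(437·4.07) = 1.647×10^-6 K/W
  R_conv,out = 1/(hA) = 1/(17.3·4.07) = 0.01420 K/W
ΣR = 1.654×10^-5 + 0.3379 + 2.292×10^-4 + 1.647×10^-6 + 0.01420 = 0.3523 K/W
Q = ΔT/ΣR = (568 K − 300.2 K)/0.3523 = 760.1 W
From the inner boundary to the ceramic fibre blanket/nickel alloy interface, ΣR_partial = 0.3379 K/W.
T_interface = T_in − Q·ΣR_partial = 568 K − (760.1)(0.3379) = 311.2 K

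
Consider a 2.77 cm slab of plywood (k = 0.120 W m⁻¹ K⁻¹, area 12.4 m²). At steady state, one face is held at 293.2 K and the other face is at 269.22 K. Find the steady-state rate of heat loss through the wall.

Q = kA·ΔT/L = 0.120 × 12.4 × |293.2 K − 269.22 K| / 0.0277 = 1290 W

Q = 1290 W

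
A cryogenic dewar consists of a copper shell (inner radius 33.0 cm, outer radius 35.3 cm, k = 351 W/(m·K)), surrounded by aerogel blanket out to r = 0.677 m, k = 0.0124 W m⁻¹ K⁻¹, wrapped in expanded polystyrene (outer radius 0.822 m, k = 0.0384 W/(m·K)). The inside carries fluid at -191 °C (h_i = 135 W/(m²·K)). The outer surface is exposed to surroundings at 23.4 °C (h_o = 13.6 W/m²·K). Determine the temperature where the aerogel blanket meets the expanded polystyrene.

Resistance network (inner→outer):
  R_conv,in = 1/(4πr²h) = 1/(4π·0.330²·135) = 0.005413 K/W
  R_copper = (1/0.330 − 1/0.353)/(4πk) = 0.1974/(4π·351) = 4.476×10^-5 K/W
  R_aerogel blanket = (1/0.353 − 1/0.677)/(4πk) = 1.356/(4π·0.0124) = 8.701 K/W
  R_expanded polystyrene = (1/0.677 − 1/0.822)/(4πk) = 0.2606/(4π·0.0384) = 0.5400 K/W
  R_conv,out = 1/(4πr²h) = 1/(4π·0.822²·13.6) = 0.008660 K/W
ΣR = 0.005413 + 4.476×10^-5 + 8.701 + 0.5400 + 0.008660 = 9.255 K/W
Q = ΔT/ΣR = (-191 °C − 23.4 °C)/9.255 = -23.17 W
From the inner boundary to the aerogel blanket/expanded polystyrene interface, ΣR_partial = 8.706 K/W.
T_interface = T_in − Q·ΣR_partial = -191 °C − (-23.17)(8.706) = 10.7 °C

T = 10.7 °C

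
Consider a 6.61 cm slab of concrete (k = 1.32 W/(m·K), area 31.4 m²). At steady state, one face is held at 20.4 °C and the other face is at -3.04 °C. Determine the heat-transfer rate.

Q = kA·ΔT/L = 1.32 × 31.4 × |20.4 °C − -3.04 °C| / 0.0661 = 14700 W

Q = 14700 W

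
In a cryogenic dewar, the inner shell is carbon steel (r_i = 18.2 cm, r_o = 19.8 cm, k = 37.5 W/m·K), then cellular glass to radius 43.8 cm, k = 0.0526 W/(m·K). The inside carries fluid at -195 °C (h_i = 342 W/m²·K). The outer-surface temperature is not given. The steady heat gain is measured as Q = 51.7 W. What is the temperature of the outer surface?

Series resistances:
  R_conv,in = 1/(4πr²h) = 1/(4π·0.182²·342) = 0.007025 K/W
  R_carbon steel = (1/0.182 − 1/0.198)/(4πk) = 0.4440/(4π·37.5) = 9.422×10^-4 K/W
  R_cellular glass = (1/0.198 − 1/0.438)/(4πk) = 2.767/(4π·0.0526) = 4.187 K/W
ΣR = 4.195 K/W
ΔT = Q·ΣR = 51.7 × 4.195 = 216.9 K
Heat flows inward, so T_out = T_in + ΔT = -195 + 216.9 = 21.9 °C

T_out = 21.9 °C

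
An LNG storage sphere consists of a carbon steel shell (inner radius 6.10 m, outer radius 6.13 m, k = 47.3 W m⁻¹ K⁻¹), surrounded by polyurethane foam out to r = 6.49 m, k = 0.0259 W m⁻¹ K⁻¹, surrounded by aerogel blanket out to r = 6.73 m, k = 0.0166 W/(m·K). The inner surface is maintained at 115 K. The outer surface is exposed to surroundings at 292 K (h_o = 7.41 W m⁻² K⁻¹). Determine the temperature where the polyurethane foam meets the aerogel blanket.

Resistance network (inner→outer):
  R_carbon steel = (1/6.10 − 1/6.13)/(4πk) = 8.023×10^-4/(4π·47.3) = 1.350×10^-6 K/W
  R_polyurethane foam = (1/6.13 − 1/6.49)/(4πk) = 0.009049/(4π·0.0259) = 0.02780 K/W
  R_aerogel blanket = (1/6.49 − 1/6.73)/(4πk) = 0.005495/(4π·0.0166) = 0.02634 K/W
  R_conv,out = 1/(4πr²h) = 1/(4π·6.73²·7.41) = 2.371×10^-4 K/W
ΣR = 1.350×10^-6 + 0.02780 + 0.02634 + 2.371×10^-4 = 0.05438 K/W
Q = ΔT/ΣR = (115 K − 292 K)/0.05438 = -3255 W
From the inner boundary to the polyurethane foam/aerogel blanket interface, ΣR_partial = 0.02780 K/W.
T_interface = T_in − Q·ΣR_partial = 115 K − (-3255)(0.02780) = 205.5 K

T = 205.5 K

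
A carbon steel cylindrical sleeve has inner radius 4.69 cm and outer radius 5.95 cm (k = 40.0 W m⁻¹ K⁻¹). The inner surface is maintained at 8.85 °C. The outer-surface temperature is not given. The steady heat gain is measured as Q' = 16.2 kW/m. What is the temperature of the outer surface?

T_out = 24.2 °C

Series resistances:
  R'_carbon steel = ln(0.0595/0.0469)/(2πk) = 0.2380/(2π·40.0) = 9.468×10^-4 m·K/W
ΣR = 9.468×10^-4 m·K/W
ΔT = Q'·ΣR = 16200 × 9.468×10^-4 = 15.34 K
Heat flows inward, so T_out = T_in + ΔT = 8.85 + 15.34 = 24.2 °C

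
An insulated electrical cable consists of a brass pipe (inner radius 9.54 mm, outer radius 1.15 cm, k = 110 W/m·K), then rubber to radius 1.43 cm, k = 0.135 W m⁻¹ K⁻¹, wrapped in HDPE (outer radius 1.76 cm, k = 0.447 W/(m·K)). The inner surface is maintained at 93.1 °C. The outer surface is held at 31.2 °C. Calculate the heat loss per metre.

Q' = 187 W/m

Resistance network (inner→outer):
  R'_brass = ln(0.0115/0.00954)/(2πk) = 0.1869/(2π·110) = 2.704×10^-4 m·K/W
  R'_rubber = ln(0.0143/0.0115)/(2πk) = 0.2179/(2π·0.135) = 0.2569 m·K/W
  R'_HDPE = ln(0.0176/0.0143)/(2πk) = 0.2076/(2π·0.447) = 0.07393 m·K/W
ΣR = 2.704×10^-4 + 0.2569 + 0.07393 = 0.3311 m·K/W
Q' = ΔT/ΣR = (93.1 °C − 31.2 °C)/0.3311 = 187 W/m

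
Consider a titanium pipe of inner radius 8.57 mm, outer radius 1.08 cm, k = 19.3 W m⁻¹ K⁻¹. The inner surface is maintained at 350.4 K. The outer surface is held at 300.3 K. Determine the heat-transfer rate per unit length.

Q' = 2πk·ΔT/ln(r₂/r₁) = 2π × 19.3 × 50.1 / ln(0.0108/0.00857) = 26300 W/m

Q' = 26.3 kW/m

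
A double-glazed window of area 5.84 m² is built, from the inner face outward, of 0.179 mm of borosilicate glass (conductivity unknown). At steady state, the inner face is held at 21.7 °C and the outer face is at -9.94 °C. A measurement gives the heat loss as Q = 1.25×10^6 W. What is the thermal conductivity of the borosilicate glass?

ΣR = ΔT/Q = |21.7 − -9.94|/1.25×10^6 = 2.531×10^-5 K/W
L/(kA) = 2.531×10^-5 ⇒ k = 1.79×10^-4/(2.531×10^-5·5.84) = 1.21 W/m·K

k = 1.21 W/m·K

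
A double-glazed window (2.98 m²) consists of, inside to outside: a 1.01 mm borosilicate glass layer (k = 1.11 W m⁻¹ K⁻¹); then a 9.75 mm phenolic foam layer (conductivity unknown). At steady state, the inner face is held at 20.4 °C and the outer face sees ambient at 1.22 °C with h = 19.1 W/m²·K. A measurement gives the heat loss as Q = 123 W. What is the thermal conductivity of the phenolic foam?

k = 0.0237 W/m·K

ΣR = ΔT/Q = |20.4 − 1.22|/123 = 0.1559 K/W
Known resistances:
  R_borosilicate glass = L/(kA) = 0.00101/(1.11·2.98) = 3.053×10^-4 K/W
  R_conv,out = 1/(hA) = 1/(19.1·2.98) = 0.01757 K/W
R_phenolic foam = ΣR − ΣR_known = 0.1559 − 0.01788 = 0.1380 K/W
L/(kA) = 0.1380 ⇒ k = 0.00975/(0.1380·2.98) = 0.0237 W/m·K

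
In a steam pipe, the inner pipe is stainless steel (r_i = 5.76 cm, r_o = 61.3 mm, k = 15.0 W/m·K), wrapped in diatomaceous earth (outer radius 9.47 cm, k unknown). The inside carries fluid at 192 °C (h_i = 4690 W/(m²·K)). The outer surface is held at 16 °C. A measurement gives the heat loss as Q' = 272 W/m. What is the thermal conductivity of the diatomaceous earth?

k = 0.107 W/m·K

ΣR = ΔT/Q' = |192 − 16|/272 = 0.6471 m·K/W
Known resistances:
  R'_conv,in = 1/(2πr h) = 1/(2π·0.0576·4690) = 5.891×10^-4 m·K/W
  R'_stainless steel = ln(0.0613/0.0576)/(2πk) = 0.06226/(2π·15.0) = 6.606×10^-4 m·K/W
R_diatomaceous earth = ΣR − ΣR_known = 0.6471 − 0.001250 = 0.6459 m·K/W
ln(r₂/r₁)/(2πk) = 0.6459 ⇒ k = 0.4349/(2π·0.6459) = 0.107 W/m·K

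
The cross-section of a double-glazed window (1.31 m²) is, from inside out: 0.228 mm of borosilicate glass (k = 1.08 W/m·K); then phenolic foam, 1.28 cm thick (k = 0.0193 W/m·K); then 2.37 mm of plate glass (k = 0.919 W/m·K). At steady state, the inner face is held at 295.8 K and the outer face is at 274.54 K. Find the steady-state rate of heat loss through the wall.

Q = 41.8 W

Series thermal resistances, inner to outer:
  R_borosilicate glass = L/(kA) = 2.28×10^-4/(1.08·1.31) = 1.612×10^-4 K/W
  R_phenolic foam = L/(kA) = 0.0128/(0.0193·1.31) = 0.5063 K/W
  R_plate glass = L/(kA) = 0.00237/(0.919·1.31) = 0.001969 K/W
ΣR = 1.612×10^-4 + 0.5063 + 0.001969 = 0.5084 K/W
Q = ΔT/ΣR = (295.8 K − 274.54 K)/0.5084 = 41.8 W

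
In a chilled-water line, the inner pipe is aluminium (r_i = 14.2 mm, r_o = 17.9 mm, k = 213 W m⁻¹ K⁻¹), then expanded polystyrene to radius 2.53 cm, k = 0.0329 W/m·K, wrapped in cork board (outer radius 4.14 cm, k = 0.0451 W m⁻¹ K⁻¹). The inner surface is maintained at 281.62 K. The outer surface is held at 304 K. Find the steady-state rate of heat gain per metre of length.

Q' = 6.56 W/m

Series thermal resistances, inner to outer:
  R'_aluminium = ln(0.0179/0.0142)/(2πk) = 0.2316/(2π·213) = 1.730×10^-4 m·K/W
  R'_expanded polystyrene = ln(0.0253/0.0179)/(2πk) = 0.3460/(2π·0.0329) = 1.674 m·K/W
  R'_cork board = ln(0.0414/0.0253)/(2πk) = 0.4925/(2π·0.0451) = 1.738 m·K/W
ΣR = 1.730×10^-4 + 1.674 + 1.738 = 3.412 m·K/W
Q' = ΔT/ΣR = (281.62 K − 304 K)/3.412 = -6.56 W/m
(Negative Q' ⇒ heat flows inward; heat gain = 6.56 W/m.)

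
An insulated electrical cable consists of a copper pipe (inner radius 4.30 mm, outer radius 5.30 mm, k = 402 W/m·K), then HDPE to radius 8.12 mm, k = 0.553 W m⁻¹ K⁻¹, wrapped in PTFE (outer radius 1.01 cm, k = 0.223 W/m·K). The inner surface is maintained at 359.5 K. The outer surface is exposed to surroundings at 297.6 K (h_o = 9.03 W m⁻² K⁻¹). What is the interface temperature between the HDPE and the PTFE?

T = 355.7 K

Series thermal resistances, inner to outer:
  R'_copper = ln(0.00530/0.00430)/(2πk) = 0.2091/(2π·402) = 8.278×10^-5 m·K/W
  R'_HDPE = ln(0.00812/0.00530)/(2πk) = 0.4266/(2π·0.553) = 0.1228 m·K/W
  R'_PTFE = ln(0.0101/0.00812)/(2πk) = 0.2182/(2π·0.223) = 0.1557 m·K/W
  R'_conv,out = 1/(2πr h) = 1/(2π·0.0101·9.03) = 1.745 m·K/W
ΣR = 8.278×10^-5 + 0.1228 + 0.1557 + 1.745 = 2.024 m·K/W
Q' = ΔT/ΣR = (359.5 K − 297.6 K)/2.024 = 30.58 W/m
From the inner boundary to the HDPE/PTFE interface, ΣR_partial = 0.1229 m·K/W.
T_interface = T_in − Q'·ΣR_partial = 359.5 K − (30.58)(0.1229) = 355.7 K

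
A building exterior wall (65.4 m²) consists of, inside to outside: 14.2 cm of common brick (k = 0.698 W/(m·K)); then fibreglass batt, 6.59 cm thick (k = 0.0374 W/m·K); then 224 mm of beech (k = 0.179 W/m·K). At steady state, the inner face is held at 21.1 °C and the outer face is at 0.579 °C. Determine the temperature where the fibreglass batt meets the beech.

T = 8.56 °C

Treat each layer as a resistance in series:
  R_common brick = L/(kA) = 0.142/(0.698·65.4) = 0.003111 K/W
  R_fibreglass batt = L/(kA) = 0.0659/(0.0374·65.4) = 0.02694 K/W
  R_beech = L/(kA) = 0.224/(0.179·65.4) = 0.01913 K/W
ΣR = 0.003111 + 0.02694 + 0.01913 = 0.04918 K/W
Q = ΔT/ΣR = (21.1 °C − 0.579 °C)/0.04918 = 417.3 W
From the inner boundary to the fibreglass batt/beech interface, ΣR_partial = 0.03005 K/W.
T_interface = T_in − Q·ΣR_partial = 21.1 °C − (417.3)(0.03005) = 8.56 °C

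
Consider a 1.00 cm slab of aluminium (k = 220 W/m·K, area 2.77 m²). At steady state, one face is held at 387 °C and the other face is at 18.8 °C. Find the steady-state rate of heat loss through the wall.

Q = kA·ΔT/L = 220 × 2.77 × |387 °C − 18.8 °C| / 0.0100 = 2.24×10^7 W

Q = 2.24×10^7 W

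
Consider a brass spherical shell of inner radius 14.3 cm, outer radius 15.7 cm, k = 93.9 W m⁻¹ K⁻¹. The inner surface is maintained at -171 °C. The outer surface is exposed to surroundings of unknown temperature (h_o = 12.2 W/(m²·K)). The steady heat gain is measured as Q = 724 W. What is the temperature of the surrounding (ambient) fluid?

T_out = 21.0 °C

Sum the resistances:
  R_brass = (1/0.143 − 1/0.157)/(4πk) = 0.6236/(4π·93.9) = 5.285×10^-4 K/W
  R_conv,out = 1/(4πr²h) = 1/(4π·0.157²·12.2) = 0.2646 K/W
ΣR = 0.2652 K/W
ΔT = Q·ΣR = 724 × 0.2652 = 192.0 K
Heat flows inward, so T_out = T_in + ΔT = -171 + 192.0 = 21.0 °C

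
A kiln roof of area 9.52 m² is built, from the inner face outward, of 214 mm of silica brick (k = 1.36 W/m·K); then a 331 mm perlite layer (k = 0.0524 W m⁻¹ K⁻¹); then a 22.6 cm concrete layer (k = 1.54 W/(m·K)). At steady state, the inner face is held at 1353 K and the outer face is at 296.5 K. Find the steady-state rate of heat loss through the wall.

Treat each layer as a resistance in series:
  R_silica brick = L/(kA) = 0.214/(1.36·9.52) = 0.01653 K/W
  R_perlite = L/(kA) = 0.331/(0.0524·9.52) = 0.6635 K/W
  R_concrete = L/(kA) = 0.226/(1.54·9.52) = 0.01542 K/W
ΣR = 0.01653 + 0.6635 + 0.01542 = 0.6955 K/W
Q = ΔT/ΣR = (1353 K − 296.5 K)/0.6955 = 1520 W

Q = 1520 W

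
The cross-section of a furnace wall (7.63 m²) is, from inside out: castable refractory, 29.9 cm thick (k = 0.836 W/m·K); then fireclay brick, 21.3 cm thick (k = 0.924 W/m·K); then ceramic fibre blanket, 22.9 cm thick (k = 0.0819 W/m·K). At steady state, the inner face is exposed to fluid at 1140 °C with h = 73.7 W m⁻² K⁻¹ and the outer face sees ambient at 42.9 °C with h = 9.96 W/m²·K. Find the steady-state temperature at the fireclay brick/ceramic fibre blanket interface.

Series thermal resistances, inner to outer:
  R_conv,in = 1/(hA) = 1/(73.7·7.63) = 0.001778 K/W
  R_castable refractory = L/(kA) = 0.299/(0.836·7.63) = 0.04687 K/W
  R_fireclay brick = L/(kA) = 0.213/(0.924·7.63) = 0.03021 K/W
  R_ceramic fibre blanket = L/(kA) = 0.229/(0.0819·7.63) = 0.3665 K/W
  R_conv,out = 1/(hA) = 1/(9.96·7.63) = 0.01316 K/W
ΣR = 0.001778 + 0.04687 + 0.03021 + 0.3665 + 0.01316 = 0.4585 K/W
Q = ΔT/ΣR = (1140 °C − 42.9 °C)/0.4585 = 2393 W
From the inner boundary to the fireclay brick/ceramic fibre blanket interface, ΣR_partial = 0.07886 K/W.
T_interface = T_in − Q·ΣR_partial = 1140 °C − (2393)(0.07886) = 951 °C

T = 951 °C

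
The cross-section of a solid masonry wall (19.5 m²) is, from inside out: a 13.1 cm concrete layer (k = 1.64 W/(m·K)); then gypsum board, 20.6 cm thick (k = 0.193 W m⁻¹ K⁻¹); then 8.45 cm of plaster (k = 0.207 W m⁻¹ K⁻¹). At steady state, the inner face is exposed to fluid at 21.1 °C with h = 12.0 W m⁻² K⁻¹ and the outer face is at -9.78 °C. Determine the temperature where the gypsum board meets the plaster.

Treat each layer as a resistance in series:
  R_conv,in = 1/(hA) = 1/(12.0·19.5) = 0.004274 K/W
  R_concrete = L/(kA) = 0.131/(1.64·19.5) = 0.004096 K/W
  R_gypsum board = L/(kA) = 0.206/(0.193·19.5) = 0.05474 K/W
  R_plaster = L/(kA) = 0.0845/(0.207·19.5) = 0.02093 K/W
ΣR = 0.004274 + 0.004096 + 0.05474 + 0.02093 = 0.08404 K/W
Q = ΔT/ΣR = (21.1 °C − -9.78 °C)/0.08404 = 367.4 W
From the inner boundary to the gypsum board/plaster interface, ΣR_partial = 0.06311 K/W.
T_interface = T_in − Q·ΣR_partial = 21.1 °C − (367.4)(0.06311) = -2.09 °C

T = -2.09 °C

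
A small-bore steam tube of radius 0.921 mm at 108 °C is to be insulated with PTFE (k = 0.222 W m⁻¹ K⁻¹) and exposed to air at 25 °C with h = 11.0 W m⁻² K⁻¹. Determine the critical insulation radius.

For a cylinder, r_cr = k_ins/h = 0.222/11.0 = 0.0202 m = 2.02 cm

r_cr = 2.02 cm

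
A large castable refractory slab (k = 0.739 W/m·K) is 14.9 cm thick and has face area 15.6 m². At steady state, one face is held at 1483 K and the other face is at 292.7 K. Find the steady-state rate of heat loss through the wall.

Q = 92100 W

Q = kA·ΔT/L = 0.739 × 15.6 × |1483 K − 292.7 K| / 0.149 = 92100 W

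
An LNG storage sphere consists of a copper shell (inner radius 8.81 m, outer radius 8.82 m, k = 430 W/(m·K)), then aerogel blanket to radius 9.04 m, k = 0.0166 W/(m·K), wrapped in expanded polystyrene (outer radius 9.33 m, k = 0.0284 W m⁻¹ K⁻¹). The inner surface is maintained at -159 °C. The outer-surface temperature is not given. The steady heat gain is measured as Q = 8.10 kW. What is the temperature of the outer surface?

T_out = 26.2 °C

Sum the resistances:
  R_copper = (1/8.81 − 1/8.82)/(4πk) = 1.287×10^-4/(4π·430) = 2.382×10^-8 K/W
  R_aerogel blanket = (1/8.82 − 1/9.04)/(4πk) = 0.002759/(4π·0.0166) = 0.01323 K/W
  R_expanded polystyrene = (1/9.04 − 1/9.33)/(4πk) = 0.003438/(4π·0.0284) = 0.009634 K/W
ΣR = 0.02286 K/W
ΔT = Q·ΣR = 8100 × 0.02286 = 185.2 K
Heat flows inward, so T_out = T_in + ΔT = -159 + 185.2 = 26.2 °C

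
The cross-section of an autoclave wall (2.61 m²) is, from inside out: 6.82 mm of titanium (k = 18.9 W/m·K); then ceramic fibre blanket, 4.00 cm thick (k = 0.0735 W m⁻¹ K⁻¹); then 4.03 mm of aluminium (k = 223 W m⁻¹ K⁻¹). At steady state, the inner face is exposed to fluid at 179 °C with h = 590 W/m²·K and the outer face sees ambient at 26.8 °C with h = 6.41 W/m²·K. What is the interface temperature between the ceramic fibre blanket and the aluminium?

Treat each layer as a resistance in series:
  R_conv,in = 1/(hA) = 1/(590·2.61) = 6.494×10^-4 K/W
  R_titanium = L/(kA) = 0.00682/(18.9·2.61) = 1.383×10^-4 K/W
  R_ceramic fibre blanket = L/(kA) = 0.0400/(0.0735·2.61) = 0.2085 K/W
  R_aluminium = L/(kA) = 0.00403/(223·2.61) = 6.924×10^-6 K/W
  R_conv,out = 1/(hA) = 1/(6.41·2.61) = 0.05977 K/W
ΣR = 6.494×10^-4 + 1.383×10^-4 + 0.2085 + 6.924×10^-6 + 0.05977 = 0.2691 K/W
Q = ΔT/ΣR = (179 °C − 26.8 °C)/0.2691 = 565.6 W
From the inner boundary to the ceramic fibre blanket/aluminium interface, ΣR_partial = 0.2093 K/W.
T_interface = T_in − Q·ΣR_partial = 179 °C − (565.6)(0.2093) = 60.6 °C

T = 60.6 °C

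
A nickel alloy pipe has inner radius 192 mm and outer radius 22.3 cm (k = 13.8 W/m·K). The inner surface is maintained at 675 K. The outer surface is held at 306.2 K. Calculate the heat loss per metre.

Q' = 2πk·ΔT/ln(r₂/r₁) = 2π × 13.8 × 368.8 / ln(0.223/0.192) = 2.14×10^5 W/m

Q' = 214 kW/m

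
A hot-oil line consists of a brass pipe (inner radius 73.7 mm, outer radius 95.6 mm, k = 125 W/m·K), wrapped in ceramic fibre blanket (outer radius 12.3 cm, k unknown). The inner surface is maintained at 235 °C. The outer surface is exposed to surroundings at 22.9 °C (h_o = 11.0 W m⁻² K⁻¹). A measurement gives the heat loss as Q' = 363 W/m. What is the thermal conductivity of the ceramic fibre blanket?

k = 0.0860 W/m·K

ΣR = ΔT/Q' = |235 − 22.9|/363 = 0.5843 m·K/W
Known resistances:
  R'_brass = ln(0.0956/0.0737)/(2πk) = 0.2602/(2π·125) = 3.313×10^-4 m·K/W
  R'_conv,out = 1/(2πr h) = 1/(2π·0.123·11.0) = 0.1176 m·K/W
R_ceramic fibre blanket = ΣR − ΣR_known = 0.5843 − 0.1179 = 0.4664 m·K/W
ln(r₂/r₁)/(2πk) = 0.4664 ⇒ k = 0.2520/(2π·0.4664) = 0.0860 W/m·K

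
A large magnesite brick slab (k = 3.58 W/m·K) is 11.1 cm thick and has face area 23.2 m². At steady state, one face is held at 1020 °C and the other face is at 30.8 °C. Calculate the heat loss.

Q = 7.40×10^5 W

Q = kA·ΔT/L = 3.58 × 23.2 × |1020 °C − 30.8 °C| / 0.111 = 7.40×10^5 W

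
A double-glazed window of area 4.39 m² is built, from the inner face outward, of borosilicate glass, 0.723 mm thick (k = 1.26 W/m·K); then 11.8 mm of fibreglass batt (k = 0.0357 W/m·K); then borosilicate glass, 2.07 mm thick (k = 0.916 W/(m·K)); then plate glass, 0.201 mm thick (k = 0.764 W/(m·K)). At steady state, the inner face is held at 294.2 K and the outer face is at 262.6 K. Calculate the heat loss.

Series thermal resistances, inner to outer:
  R_borosilicate glass = L/(kA) = 7.23×10^-4/(1.26·4.39) = 1.307×10^-4 K/W
  R_fibreglass batt = L/(kA) = 0.0118/(0.0357·4.39) = 0.07529 K/W
  R_borosilicate glass = L/(kA) = 0.00207/(0.916·4.39) = 5.148×10^-4 K/W
  R_plate glass = L/(kA) = 2.01×10^-4/(0.764·4.39) = 5.993×10^-5 K/W
ΣR = 1.307×10^-4 + 0.07529 + 5.148×10^-4 + 5.993×10^-5 = 0.07600 K/W
Q = ΔT/ΣR = (294.2 K − 262.6 K)/0.07600 = 416 W

Q = 416 W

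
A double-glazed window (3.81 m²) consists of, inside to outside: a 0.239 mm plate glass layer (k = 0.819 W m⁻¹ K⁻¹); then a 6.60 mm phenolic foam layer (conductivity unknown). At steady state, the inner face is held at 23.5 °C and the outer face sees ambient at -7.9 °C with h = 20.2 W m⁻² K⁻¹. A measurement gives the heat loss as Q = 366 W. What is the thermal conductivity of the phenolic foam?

ΣR = ΔT/Q = |23.5 − -7.9|/366 = 0.08579 K/W
Known resistances:
  R_plate glass = L/(kA) = 2.39×10^-4/(0.819·3.81) = 7.659×10^-5 K/W
  R_conv,out = 1/(hA) = 1/(20.2·3.81) = 0.01299 K/W
R_phenolic foam = ΣR − ΣR_known = 0.08579 − 0.01307 = 0.07272 K/W
L/(kA) = 0.07272 ⇒ k = 0.00660/(0.07272·3.81) = 0.0238 W/m·K

k = 0.0238 W/m·K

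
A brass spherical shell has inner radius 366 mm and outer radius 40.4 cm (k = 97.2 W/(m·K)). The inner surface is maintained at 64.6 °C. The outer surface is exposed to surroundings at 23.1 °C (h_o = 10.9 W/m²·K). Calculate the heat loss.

Q = 923 W

Series thermal resistances, inner to outer:
  R_brass = (1/0.366 − 1/0.404)/(4πk) = 0.2570/(4π·97.2) = 2.104×10^-4 K/W
  R_conv,out = 1/(4πr²h) = 1/(4π·0.404²·10.9) = 0.04473 K/W
ΣR = 2.104×10^-4 + 0.04473 = 0.04494 K/W
Q = ΔT/ΣR = (64.6 °C − 23.1 °C)/0.04494 = 923 W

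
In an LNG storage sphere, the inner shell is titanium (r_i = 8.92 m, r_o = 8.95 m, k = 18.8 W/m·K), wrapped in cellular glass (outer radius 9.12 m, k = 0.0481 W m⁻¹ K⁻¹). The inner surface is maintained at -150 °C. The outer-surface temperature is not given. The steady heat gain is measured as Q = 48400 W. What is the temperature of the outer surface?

Sum the resistances:
  R_titanium = (1/8.92 − 1/8.95)/(4πk) = 3.758×10^-4/(4π·18.8) = 1.591×10^-6 K/W
  R_cellular glass = (1/8.95 − 1/9.12)/(4πk) = 0.002083/(4π·0.0481) = 0.003446 K/W
ΣR = 0.003447 K/W
ΔT = Q·ΣR = 48400 × 0.003447 = 166.8 K
Heat flows inward, so T_out = T_in + ΔT = -150 + 166.8 = 16.8 °C

T_out = 16.8 °C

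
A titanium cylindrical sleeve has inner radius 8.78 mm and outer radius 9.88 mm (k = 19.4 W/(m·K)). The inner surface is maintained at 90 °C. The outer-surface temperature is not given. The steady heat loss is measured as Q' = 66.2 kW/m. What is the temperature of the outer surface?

T_out = 25.9 °C

Series resistances:
  R'_titanium = ln(0.00988/0.00878)/(2πk) = 0.1180/(2π·19.4) = 9.684×10^-4 m·K/W
ΣR = 9.684×10^-4 m·K/W
ΔT = Q'·ΣR = 66200 × 9.684×10^-4 = 64.11 K
Heat flows outward, so T_out = T_in − ΔT = 90 − 64.11 = 25.9 °C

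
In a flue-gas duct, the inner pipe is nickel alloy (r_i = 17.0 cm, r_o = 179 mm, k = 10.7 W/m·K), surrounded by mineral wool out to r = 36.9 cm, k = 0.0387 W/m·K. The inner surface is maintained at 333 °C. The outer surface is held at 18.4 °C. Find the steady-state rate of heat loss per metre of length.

Treat each layer as a resistance in series:
  R'_nickel alloy = ln(0.179/0.170)/(2πk) = 0.05159/(2π·10.7) = 7.673×10^-4 m·K/W
  R'_mineral wool = ln(0.369/0.179)/(2πk) = 0.7234/(2π·0.0387) = 2.975 m·K/W
ΣR = 7.673×10^-4 + 2.975 = 2.976 m·K/W
Q' = ΔT/ΣR = (333 °C − 18.4 °C)/2.976 = 106 W/m

Q' = 106 W/m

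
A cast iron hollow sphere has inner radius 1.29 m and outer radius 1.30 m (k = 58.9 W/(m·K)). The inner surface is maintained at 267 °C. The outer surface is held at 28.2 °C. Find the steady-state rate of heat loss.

Q = 29600 kW

Q = 4πk·ΔT/(1/r₁ − 1/r₂) = 4π × 58.9 × 238.8 / (1/1.29 − 1/1.30) = 2.96×10^7 W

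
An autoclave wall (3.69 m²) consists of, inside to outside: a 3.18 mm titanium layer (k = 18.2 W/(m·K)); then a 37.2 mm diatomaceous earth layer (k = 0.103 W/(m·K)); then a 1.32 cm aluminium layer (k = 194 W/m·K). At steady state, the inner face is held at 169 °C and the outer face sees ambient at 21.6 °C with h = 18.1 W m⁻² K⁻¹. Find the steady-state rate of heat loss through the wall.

Series thermal resistances, inner to outer:
  R_titanium = L/(kA) = 0.00318/(18.2·3.69) = 4.735×10^-5 K/W
  R_diatomaceous earth = L/(kA) = 0.0372/(0.103·3.69) = 0.09788 K/W
  R_aluminium = L/(kA) = 0.0132/(194·3.69) = 1.844×10^-5 K/W
  R_conv,out = 1/(hA) = 1/(18.1·3.69) = 0.01497 K/W
ΣR = 4.735×10^-5 + 0.09788 + 1.844×10^-5 + 0.01497 = 0.1129 K/W
Q = ΔT/ΣR = (169 °C − 21.6 °C)/0.1129 = 1310 W

Q = 1310 W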